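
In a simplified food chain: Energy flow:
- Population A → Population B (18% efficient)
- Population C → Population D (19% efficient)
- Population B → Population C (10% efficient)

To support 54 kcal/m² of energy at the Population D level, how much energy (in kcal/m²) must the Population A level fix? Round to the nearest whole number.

15789 kcal/m²

Cumulative transfer efficiency: 0.18 × 0.1 × 0.19 = 0.00342
Population A energy = 54 / 0.00342 = 15789 kcal/m²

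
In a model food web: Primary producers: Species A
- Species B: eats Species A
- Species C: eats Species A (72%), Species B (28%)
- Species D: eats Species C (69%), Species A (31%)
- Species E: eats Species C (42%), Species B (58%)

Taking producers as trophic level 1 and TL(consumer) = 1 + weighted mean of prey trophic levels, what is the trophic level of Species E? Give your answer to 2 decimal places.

3.12

Species B: 1 + 1 = 2
Species C: 1 + (0.72×1 + 0.28×2) = 2.28
Species D: 1 + (0.69×2.28 + 0.31×1) = 2.8832
Species E: 1 + (0.42×2.28 + 0.58×2) = 3.1176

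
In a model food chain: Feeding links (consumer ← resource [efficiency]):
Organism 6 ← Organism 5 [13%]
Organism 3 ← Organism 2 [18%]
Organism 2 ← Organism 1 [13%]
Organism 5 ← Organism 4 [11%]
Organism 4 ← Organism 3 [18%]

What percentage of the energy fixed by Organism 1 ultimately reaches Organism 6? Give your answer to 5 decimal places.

0.00602%

Product of link efficiencies: 0.13 × 0.18 × 0.18 × 0.11 × 0.13 = 0.0000602316
As a percentage: 0.0000602316 × 100 = 0.00602%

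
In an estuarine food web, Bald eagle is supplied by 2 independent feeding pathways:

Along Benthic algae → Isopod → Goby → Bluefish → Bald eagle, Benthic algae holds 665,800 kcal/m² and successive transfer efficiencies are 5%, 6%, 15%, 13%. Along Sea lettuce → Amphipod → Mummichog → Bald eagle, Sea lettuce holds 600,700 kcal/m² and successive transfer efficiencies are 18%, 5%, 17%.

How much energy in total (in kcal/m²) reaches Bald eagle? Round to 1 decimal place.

Via Benthic algae: 665800 × 0.05 × 0.06 × 0.15 × 0.13 = 38.9493 kcal/m²
Via Sea lettuce: 600700 × 0.18 × 0.05 × 0.17 = 919.071 kcal/m²
Total at Bald eagle: 38.9493 + 919.071 = 958.0203 kcal/m²

958.0 kcal/m²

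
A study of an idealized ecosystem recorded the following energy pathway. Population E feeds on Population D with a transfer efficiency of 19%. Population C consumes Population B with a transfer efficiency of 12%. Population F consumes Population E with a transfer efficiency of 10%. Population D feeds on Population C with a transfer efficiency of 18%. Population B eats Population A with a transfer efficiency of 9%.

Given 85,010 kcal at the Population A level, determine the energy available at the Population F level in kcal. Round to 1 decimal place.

3.1 kcal

Population B: 85010 × 0.09 = 7650.9 kcal
Population C: 7650.9 × 0.12 = 918.108 kcal
Population D: 918.108 × 0.18 = 165.25944 kcal
Population E: 165.25944 × 0.19 = 31.3992936 kcal
Population F: 31.3992936 × 0.1 = 3.13992936 kcal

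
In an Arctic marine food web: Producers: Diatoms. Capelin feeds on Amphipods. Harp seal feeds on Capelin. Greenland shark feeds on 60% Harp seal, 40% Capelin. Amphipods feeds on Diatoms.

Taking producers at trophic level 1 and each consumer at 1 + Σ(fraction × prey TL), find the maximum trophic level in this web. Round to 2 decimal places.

4.60

Amphipods: 1 + 1 = 2
Capelin: 1 + 2 = 3
Harp seal: 1 + 3 = 4
Greenland shark: 1 + (0.6×4 + 0.4×3) = 4.6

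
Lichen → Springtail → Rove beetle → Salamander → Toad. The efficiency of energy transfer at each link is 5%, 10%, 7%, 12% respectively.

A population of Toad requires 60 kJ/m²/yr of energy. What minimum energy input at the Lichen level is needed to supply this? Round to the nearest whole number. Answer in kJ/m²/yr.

Cumulative transfer efficiency: 0.05 × 0.1 × 0.07 × 0.12 = 0.000042
Lichen energy = 60 / 0.000042 = 1428571 kJ/m²/yr

1428571 kJ/m²/yr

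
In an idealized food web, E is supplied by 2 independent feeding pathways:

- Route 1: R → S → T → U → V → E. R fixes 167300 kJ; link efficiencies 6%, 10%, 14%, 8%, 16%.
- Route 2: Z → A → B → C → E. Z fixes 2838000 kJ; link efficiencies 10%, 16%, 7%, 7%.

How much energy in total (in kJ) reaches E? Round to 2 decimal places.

Route 1: 167300 × 0.06 × 0.1 × 0.14 × 0.08 × 0.16 = 1.7988096 kJ
Route 2: 2838000 × 0.1 × 0.16 × 0.07 × 0.07 = 222.4992 kJ
Total at E: 1.7988096 + 222.4992 = 224.2980096 kJ

224.30 kJ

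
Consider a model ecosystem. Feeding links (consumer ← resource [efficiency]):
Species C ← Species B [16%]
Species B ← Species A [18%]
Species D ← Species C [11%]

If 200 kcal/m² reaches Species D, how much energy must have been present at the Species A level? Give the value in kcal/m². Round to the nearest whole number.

63131 kcal/m²

Cumulative transfer efficiency: 0.18 × 0.16 × 0.11 = 0.003168
Species A energy = 200 / 0.003168 = 63131 kcal/m²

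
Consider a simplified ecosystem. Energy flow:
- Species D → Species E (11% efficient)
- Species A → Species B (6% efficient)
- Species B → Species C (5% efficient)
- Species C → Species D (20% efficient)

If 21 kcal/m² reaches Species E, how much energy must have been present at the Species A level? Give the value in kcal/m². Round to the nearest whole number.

Cumulative transfer efficiency: 0.06 × 0.05 × 0.2 × 0.11 = 0.000066
Species A energy = 21 / 0.000066 = 318182 kcal/m²

318182 kcal/m²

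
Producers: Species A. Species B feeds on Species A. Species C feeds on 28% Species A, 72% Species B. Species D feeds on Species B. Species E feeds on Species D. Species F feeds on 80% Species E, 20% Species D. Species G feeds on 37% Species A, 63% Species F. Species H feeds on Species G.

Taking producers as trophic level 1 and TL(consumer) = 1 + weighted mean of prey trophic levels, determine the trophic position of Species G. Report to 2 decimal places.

4.39

Species B: 1 + 1 = 2
Species C: 1 + (0.28×1 + 0.72×2) = 2.72
Species D: 1 + 2 = 3
Species E: 1 + 3 = 4
Species F: 1 + (0.8×4 + 0.2×3) = 4.8
Species G: 1 + (0.37×1 + 0.63×4.8) = 4.394
Species H: 1 + 4.394 = 5.394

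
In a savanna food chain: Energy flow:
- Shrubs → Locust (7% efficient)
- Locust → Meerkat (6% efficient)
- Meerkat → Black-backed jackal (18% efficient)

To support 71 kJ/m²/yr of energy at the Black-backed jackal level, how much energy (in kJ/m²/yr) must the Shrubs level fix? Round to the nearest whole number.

93915 kJ/m²/yr

Cumulative transfer efficiency: 0.07 × 0.06 × 0.18 = 0.000756
Shrubs energy = 71 / 0.000756 = 93915 kJ/m²/yr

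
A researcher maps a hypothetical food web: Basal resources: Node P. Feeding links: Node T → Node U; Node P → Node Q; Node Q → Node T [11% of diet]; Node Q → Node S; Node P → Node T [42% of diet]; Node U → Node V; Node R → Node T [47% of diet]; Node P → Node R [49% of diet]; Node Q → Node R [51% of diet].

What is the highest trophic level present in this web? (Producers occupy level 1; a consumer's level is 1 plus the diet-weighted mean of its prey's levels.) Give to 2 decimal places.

Node Q: 1 + 1 = 2
Node R: 1 + (0.49×1 + 0.51×2) = 2.51
Node S: 1 + 2 = 3
Node T: 1 + (0.47×2.51 + 0.11×2 + 0.42×1) = 2.8197
Node U: 1 + 2.8197 = 3.8197
Node V: 1 + 3.8197 = 4.8197

4.82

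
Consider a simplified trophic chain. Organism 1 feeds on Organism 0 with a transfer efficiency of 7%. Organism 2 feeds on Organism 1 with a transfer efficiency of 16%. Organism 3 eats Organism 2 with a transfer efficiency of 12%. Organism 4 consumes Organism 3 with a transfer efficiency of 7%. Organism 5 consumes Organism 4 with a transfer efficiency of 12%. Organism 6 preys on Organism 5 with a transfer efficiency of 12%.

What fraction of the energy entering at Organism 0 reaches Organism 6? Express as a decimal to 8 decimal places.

Product of link efficiencies: 0.07 × 0.16 × 0.12 × 0.07 × 0.12 × 0.12 = 0.000001354752

0.00000135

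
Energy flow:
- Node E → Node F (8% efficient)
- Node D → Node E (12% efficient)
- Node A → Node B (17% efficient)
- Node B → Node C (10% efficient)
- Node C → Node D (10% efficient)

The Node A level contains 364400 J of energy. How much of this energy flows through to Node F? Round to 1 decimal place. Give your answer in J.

5.9 J

Node B: 364400 × 0.17 = 61948 J
Node C: 61948 × 0.1 = 6194.8 J
Node D: 6194.8 × 0.1 = 619.48 J
Node E: 619.48 × 0.12 = 74.3376 J
Node F: 74.3376 × 0.08 = 5.947008 J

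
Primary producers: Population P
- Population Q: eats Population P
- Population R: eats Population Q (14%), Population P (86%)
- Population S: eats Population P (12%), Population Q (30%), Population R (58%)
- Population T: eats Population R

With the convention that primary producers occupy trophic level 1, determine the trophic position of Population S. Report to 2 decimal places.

2.96

Population Q: 1 + 1 = 2
Population R: 1 + (0.14×2 + 0.86×1) = 2.14
Population S: 1 + (0.12×1 + 0.3×2 + 0.58×2.14) = 2.9612
Population T: 1 + 2.14 = 3.14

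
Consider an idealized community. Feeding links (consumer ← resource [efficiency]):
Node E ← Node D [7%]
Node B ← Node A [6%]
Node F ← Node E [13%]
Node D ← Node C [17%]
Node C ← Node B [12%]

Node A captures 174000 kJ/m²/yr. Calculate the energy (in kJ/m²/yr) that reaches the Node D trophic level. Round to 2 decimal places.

212.98 kJ/m²/yr

Node B: 174000 × 0.06 = 10440 kJ/m²/yr
Node C: 10440 × 0.12 = 1252.8 kJ/m²/yr
Node D: 1252.8 × 0.17 = 212.976 kJ/m²/yr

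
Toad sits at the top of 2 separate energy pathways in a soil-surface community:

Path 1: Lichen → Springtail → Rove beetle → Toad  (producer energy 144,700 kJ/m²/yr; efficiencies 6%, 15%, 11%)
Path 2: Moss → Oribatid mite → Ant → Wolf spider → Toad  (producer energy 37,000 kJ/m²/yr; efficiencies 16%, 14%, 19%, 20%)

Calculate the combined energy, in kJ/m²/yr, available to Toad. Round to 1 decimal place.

174.7 kJ/m²/yr

Path 1: 144700 × 0.06 × 0.15 × 0.11 = 143.253 kJ/m²/yr
Path 2: 37000 × 0.16 × 0.14 × 0.19 × 0.2 = 31.4944 kJ/m²/yr
Total at Toad: 143.253 + 31.4944 = 174.7474 kJ/m²/yr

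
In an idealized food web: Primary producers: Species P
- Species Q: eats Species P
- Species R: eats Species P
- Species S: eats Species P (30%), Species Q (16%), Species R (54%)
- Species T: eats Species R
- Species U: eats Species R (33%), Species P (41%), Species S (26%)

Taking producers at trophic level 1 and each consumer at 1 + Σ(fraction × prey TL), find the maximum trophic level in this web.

Species Q: 1 + 1 = 2
Species R: 1 + 1 = 2
Species S: 1 + (0.3×1 + 0.16×2 + 0.54×2) = 2.7
Species T: 1 + 2 = 3
Species U: 1 + (0.33×2 + 0.41×1 + 0.26×2.7) = 2.772

3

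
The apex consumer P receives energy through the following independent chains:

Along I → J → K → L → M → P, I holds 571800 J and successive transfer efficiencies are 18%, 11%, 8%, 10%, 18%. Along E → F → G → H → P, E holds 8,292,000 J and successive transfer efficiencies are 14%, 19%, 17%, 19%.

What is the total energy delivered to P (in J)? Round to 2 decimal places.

Via I: 571800 × 0.18 × 0.11 × 0.08 × 0.1 × 0.18 = 16.3031616 J
Via E: 8292000 × 0.14 × 0.19 × 0.17 × 0.19 = 7124.32056 J
Total at P: 16.3031616 + 7124.32056 = 7140.6237216 J

7140.62 J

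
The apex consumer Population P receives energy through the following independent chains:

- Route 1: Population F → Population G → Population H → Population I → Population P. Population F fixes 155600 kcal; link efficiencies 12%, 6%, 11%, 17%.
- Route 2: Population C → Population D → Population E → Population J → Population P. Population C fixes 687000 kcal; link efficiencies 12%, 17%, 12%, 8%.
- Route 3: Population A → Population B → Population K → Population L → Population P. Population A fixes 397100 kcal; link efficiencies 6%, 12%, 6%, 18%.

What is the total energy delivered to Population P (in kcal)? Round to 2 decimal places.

Route 1: 155600 × 0.12 × 0.06 × 0.11 × 0.17 = 20.949984 kcal
Route 2: 687000 × 0.12 × 0.17 × 0.12 × 0.08 = 134.54208 kcal
Route 3: 397100 × 0.06 × 0.12 × 0.06 × 0.18 = 30.878496 kcal
Total at Population P: 20.949984 + 134.54208 + 30.878496 = 186.37056 kcal

186.37 kcal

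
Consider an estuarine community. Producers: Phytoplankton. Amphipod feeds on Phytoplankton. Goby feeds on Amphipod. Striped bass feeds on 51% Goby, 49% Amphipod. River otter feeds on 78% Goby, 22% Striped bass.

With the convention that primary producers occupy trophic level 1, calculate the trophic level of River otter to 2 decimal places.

Amphipod: 1 + 1 = 2
Goby: 1 + 2 = 3
Striped bass: 1 + (0.51×3 + 0.49×2) = 3.51
River otter: 1 + (0.78×3 + 0.22×3.51) = 4.1122

4.11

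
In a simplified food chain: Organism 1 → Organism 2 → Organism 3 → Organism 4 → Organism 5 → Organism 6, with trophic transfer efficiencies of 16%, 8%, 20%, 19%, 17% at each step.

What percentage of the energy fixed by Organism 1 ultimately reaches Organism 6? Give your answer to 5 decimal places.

Product of link efficiencies: 0.16 × 0.08 × 0.2 × 0.19 × 0.17 = 0.000082688
As a percentage: 0.000082688 × 100 = 0.00827%

0.00827%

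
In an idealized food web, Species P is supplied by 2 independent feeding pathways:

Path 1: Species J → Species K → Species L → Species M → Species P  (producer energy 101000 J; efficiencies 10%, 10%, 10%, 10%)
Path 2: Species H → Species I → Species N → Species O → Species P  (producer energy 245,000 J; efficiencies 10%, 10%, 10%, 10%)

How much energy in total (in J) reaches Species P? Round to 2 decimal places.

34.60 J

Path 1: 101000 × 0.1 × 0.1 × 0.1 × 0.1 = 10.1 J
Path 2: 245000 × 0.1 × 0.1 × 0.1 × 0.1 = 24.5 J
Total at Species P: 10.1 + 24.5 = 34.6 J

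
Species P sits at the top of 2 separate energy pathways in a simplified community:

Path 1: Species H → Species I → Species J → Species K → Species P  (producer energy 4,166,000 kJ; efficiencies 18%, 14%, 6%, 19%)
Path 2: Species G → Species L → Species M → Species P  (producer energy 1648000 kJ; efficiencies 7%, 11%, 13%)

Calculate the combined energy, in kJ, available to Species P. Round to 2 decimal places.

Path 1: 4166000 × 0.18 × 0.14 × 0.06 × 0.19 = 1196.80848 kJ
Path 2: 1648000 × 0.07 × 0.11 × 0.13 = 1649.648 kJ
Total at Species P: 1196.80848 + 1649.648 = 2846.45648 kJ

2846.46 kJ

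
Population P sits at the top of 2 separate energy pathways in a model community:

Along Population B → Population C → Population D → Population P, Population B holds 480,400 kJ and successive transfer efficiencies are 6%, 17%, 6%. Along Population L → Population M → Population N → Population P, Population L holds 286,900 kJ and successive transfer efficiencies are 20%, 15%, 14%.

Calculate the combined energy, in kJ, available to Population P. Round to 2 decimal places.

1498.98 kJ

Via Population B: 480400 × 0.06 × 0.17 × 0.06 = 294.0048 kJ
Via Population L: 286900 × 0.2 × 0.15 × 0.14 = 1204.98 kJ
Total at Population P: 294.0048 + 1204.98 = 1498.9848 kJ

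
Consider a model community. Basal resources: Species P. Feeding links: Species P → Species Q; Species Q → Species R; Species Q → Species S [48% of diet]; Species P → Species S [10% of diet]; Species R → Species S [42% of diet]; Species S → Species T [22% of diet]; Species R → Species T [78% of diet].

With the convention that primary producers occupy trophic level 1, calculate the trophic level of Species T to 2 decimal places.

Species Q: 1 + 1 = 2
Species R: 1 + 2 = 3
Species S: 1 + (0.48×2 + 0.1×1 + 0.42×3) = 3.32
Species T: 1 + (0.22×3.32 + 0.78×3) = 4.0704

4.07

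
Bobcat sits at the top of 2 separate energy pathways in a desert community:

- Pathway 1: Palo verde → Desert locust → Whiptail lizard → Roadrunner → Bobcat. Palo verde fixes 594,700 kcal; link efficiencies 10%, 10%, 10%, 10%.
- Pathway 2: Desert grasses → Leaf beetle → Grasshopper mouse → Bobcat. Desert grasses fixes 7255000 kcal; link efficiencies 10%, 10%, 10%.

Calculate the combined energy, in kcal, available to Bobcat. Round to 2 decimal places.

7314.47 kcal

Pathway 1: 594700 × 0.1 × 0.1 × 0.1 × 0.1 = 59.47 kcal
Pathway 2: 7255000 × 0.1 × 0.1 × 0.1 = 7255 kcal
Total at Bobcat: 59.47 + 7255 = 7314.47 kcal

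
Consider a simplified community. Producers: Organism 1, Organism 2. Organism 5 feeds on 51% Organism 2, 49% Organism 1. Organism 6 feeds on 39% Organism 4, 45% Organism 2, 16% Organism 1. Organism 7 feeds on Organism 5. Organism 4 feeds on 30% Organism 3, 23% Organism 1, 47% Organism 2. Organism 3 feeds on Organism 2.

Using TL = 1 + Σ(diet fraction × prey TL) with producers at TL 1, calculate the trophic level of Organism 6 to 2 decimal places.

2.51

Organism 3: 1 + 1 = 2
Organism 4: 1 + (0.3×2 + 0.23×1 + 0.47×1) = 2.3
Organism 5: 1 + (0.51×1 + 0.49×1) = 2
Organism 6: 1 + (0.39×2.3 + 0.45×1 + 0.16×1) = 2.507
Organism 7: 1 + 2 = 3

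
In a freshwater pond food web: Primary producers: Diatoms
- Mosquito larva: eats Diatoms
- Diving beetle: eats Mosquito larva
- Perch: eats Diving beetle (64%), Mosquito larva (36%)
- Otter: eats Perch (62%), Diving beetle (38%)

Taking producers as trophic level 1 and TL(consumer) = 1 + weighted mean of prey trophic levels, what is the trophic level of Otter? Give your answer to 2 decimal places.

Mosquito larva: 1 + 1 = 2
Diving beetle: 1 + 2 = 3
Perch: 1 + (0.64×3 + 0.36×2) = 3.64
Otter: 1 + (0.62×3.64 + 0.38×3) = 4.3968

4.40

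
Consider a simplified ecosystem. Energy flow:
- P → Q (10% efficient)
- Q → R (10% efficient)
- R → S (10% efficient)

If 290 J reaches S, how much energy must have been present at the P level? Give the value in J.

290000 J

Cumulative transfer efficiency: 0.1 × 0.1 × 0.1 = 0.001
P energy = 290 / 0.001 = 290000 J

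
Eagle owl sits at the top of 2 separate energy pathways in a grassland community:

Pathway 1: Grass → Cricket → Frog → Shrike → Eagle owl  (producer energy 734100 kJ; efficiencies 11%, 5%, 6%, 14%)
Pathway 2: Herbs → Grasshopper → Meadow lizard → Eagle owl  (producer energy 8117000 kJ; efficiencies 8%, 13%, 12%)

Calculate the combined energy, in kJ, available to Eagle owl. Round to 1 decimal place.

10163.9 kJ

Pathway 1: 734100 × 0.11 × 0.05 × 0.06 × 0.14 = 33.91542 kJ
Pathway 2: 8117000 × 0.08 × 0.13 × 0.12 = 10130.016 kJ
Total at Eagle owl: 33.91542 + 10130.016 = 10163.93142 kJ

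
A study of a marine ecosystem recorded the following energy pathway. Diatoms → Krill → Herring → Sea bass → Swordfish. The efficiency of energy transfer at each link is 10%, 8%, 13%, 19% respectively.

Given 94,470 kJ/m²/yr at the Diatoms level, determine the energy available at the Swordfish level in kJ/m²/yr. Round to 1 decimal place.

18.7 kJ/m²/yr

Krill: 94470 × 0.1 = 9447 kJ/m²/yr
Herring: 9447 × 0.08 = 755.76 kJ/m²/yr
Sea bass: 755.76 × 0.13 = 98.2488 kJ/m²/yr
Swordfish: 98.2488 × 0.19 = 18.667272 kJ/m²/yr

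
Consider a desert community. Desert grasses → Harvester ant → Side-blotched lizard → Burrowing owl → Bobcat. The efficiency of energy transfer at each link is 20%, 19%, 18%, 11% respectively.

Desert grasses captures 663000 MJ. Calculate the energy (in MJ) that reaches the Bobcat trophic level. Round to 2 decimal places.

498.84 MJ

Harvester ant: 663000 × 0.2 = 132600 MJ
Side-blotched lizard: 132600 × 0.19 = 25194 MJ
Burrowing owl: 25194 × 0.18 = 4534.92 MJ
Bobcat: 4534.92 × 0.11 = 498.8412 MJ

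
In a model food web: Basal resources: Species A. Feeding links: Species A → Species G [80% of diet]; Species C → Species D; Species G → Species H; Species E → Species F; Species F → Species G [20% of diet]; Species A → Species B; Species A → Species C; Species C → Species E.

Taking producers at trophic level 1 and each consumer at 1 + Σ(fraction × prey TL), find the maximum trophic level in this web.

Species B: 1 + 1 = 2
Species C: 1 + 1 = 2
Species D: 1 + 2 = 3
Species E: 1 + 2 = 3
Species F: 1 + 3 = 4
Species G: 1 + (0.2×4 + 0.8×1) = 2.6
Species H: 1 + 2.6 = 3.6

4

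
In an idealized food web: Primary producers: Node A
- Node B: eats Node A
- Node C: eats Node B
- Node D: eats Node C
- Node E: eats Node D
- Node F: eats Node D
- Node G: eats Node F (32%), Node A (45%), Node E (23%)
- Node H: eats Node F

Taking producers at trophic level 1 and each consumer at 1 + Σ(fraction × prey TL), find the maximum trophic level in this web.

6

Node B: 1 + 1 = 2
Node C: 1 + 2 = 3
Node D: 1 + 3 = 4
Node E: 1 + 4 = 5
Node F: 1 + 4 = 5
Node G: 1 + (0.32×5 + 0.45×1 + 0.23×5) = 4.2
Node H: 1 + 5 = 6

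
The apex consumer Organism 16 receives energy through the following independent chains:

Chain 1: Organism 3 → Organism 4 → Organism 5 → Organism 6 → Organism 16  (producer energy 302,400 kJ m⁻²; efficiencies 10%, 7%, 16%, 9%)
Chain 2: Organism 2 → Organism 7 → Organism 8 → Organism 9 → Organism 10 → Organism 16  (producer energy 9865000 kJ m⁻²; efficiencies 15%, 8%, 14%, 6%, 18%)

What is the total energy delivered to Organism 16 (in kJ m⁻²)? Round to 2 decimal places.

Chain 1: 302400 × 0.1 × 0.07 × 0.16 × 0.09 = 30.48192 kJ m⁻²
Chain 2: 9865000 × 0.15 × 0.08 × 0.14 × 0.06 × 0.18 = 178.99056 kJ m⁻²
Total at Organism 16: 30.48192 + 178.99056 = 209.47248 kJ m⁻²

209.47 kJ m⁻²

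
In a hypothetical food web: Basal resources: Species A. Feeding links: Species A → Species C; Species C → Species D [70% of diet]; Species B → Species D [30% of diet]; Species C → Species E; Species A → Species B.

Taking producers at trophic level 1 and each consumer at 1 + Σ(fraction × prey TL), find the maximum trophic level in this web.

3

Species B: 1 + 1 = 2
Species C: 1 + 1 = 2
Species D: 1 + (0.7×2 + 0.3×2) = 3
Species E: 1 + 2 = 3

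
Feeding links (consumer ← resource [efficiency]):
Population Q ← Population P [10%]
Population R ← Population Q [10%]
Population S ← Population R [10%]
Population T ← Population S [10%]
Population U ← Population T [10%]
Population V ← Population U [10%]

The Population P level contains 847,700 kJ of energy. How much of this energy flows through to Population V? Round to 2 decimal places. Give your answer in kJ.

Population Q: 847700 × 0.1 = 84770 kJ
Population R: 84770 × 0.1 = 8477 kJ
Population S: 8477 × 0.1 = 847.7 kJ
Population T: 847.7 × 0.1 = 84.77 kJ
Population U: 84.77 × 0.1 = 8.477 kJ
Population V: 8.477 × 0.1 = 0.8477 kJ

0.85 kJ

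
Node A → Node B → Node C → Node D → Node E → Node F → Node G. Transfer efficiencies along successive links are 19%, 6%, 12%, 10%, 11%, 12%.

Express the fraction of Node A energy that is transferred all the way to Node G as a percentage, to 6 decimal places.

Product of link efficiencies: 0.19 × 0.06 × 0.12 × 0.1 × 0.11 × 0.12 = 0.00000180576
As a percentage: 0.00000180576 × 100 = 0.000181%

0.000181%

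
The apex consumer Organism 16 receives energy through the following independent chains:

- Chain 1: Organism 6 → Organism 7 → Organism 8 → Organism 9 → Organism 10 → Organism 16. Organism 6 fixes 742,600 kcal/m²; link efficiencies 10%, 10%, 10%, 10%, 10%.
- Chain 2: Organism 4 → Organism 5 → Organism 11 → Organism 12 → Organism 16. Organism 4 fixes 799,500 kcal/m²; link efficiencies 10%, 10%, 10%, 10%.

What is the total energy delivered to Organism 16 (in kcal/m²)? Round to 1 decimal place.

87.4 kcal/m²

Chain 1: 742600 × 0.1 × 0.1 × 0.1 × 0.1 × 0.1 = 7.426 kcal/m²
Chain 2: 799500 × 0.1 × 0.1 × 0.1 × 0.1 = 79.95 kcal/m²
Total at Organism 16: 7.426 + 79.95 = 87.376 kcal/m²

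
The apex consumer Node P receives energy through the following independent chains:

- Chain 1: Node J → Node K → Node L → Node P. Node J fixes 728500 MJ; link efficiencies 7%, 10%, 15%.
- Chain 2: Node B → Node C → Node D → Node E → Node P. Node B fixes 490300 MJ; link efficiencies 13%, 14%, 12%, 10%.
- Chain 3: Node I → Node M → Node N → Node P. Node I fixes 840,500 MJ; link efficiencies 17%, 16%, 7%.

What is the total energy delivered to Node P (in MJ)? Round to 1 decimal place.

Chain 1: 728500 × 0.07 × 0.1 × 0.15 = 764.925 MJ
Chain 2: 490300 × 0.13 × 0.14 × 0.12 × 0.1 = 107.08152 MJ
Chain 3: 840500 × 0.17 × 0.16 × 0.07 = 1600.312 MJ
Total at Node P: 764.925 + 107.08152 + 1600.312 = 2472.31852 MJ

2472.3 MJ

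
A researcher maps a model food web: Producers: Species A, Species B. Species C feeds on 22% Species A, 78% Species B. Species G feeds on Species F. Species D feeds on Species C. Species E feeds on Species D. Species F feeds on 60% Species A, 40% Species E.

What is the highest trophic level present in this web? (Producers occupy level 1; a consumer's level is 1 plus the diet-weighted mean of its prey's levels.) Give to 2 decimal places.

Species C: 1 + (0.22×1 + 0.78×1) = 2
Species D: 1 + 2 = 3
Species E: 1 + 3 = 4
Species F: 1 + (0.6×1 + 0.4×4) = 3.2
Species G: 1 + 3.2 = 4.2

4.20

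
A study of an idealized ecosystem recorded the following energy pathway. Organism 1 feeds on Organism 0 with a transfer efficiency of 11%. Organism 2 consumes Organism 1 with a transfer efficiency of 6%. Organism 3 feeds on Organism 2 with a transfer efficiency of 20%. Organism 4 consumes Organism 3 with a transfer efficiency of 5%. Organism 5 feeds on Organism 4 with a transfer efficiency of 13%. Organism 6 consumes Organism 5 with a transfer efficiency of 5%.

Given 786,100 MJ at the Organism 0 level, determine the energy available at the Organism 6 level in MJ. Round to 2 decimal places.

Organism 1: 786100 × 0.11 = 86471 MJ
Organism 2: 86471 × 0.06 = 5188.26 MJ
Organism 3: 5188.26 × 0.2 = 1037.652 MJ
Organism 4: 1037.652 × 0.05 = 51.8826 MJ
Organism 5: 51.8826 × 0.13 = 6.744738 MJ
Organism 6: 6.744738 × 0.05 = 0.3372369 MJ

0.34 MJ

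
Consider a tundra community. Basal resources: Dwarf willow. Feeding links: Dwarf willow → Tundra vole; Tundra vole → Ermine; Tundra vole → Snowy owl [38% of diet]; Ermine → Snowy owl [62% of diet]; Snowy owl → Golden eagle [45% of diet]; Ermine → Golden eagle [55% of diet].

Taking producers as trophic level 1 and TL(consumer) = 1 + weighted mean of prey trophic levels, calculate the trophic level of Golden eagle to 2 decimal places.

4.28

Tundra vole: 1 + 1 = 2
Ermine: 1 + 2 = 3
Snowy owl: 1 + (0.38×2 + 0.62×3) = 3.62
Golden eagle: 1 + (0.45×3.62 + 0.55×3) = 4.279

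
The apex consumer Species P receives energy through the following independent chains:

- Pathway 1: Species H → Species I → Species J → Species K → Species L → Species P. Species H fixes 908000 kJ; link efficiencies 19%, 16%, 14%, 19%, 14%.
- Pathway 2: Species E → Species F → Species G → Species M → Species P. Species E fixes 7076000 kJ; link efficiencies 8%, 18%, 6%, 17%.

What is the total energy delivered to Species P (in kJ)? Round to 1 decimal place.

1142.1 kJ

Pathway 1: 908000 × 0.19 × 0.16 × 0.14 × 0.19 × 0.14 = 102.7943168 kJ
Pathway 2: 7076000 × 0.08 × 0.18 × 0.06 × 0.17 = 1039.32288 kJ
Total at Species P: 102.7943168 + 1039.32288 = 1142.1171968 kJ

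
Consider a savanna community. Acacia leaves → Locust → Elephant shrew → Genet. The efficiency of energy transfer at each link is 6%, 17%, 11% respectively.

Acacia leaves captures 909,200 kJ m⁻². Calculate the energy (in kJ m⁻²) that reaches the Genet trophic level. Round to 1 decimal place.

1020.1 kJ m⁻²

Locust: 909200 × 0.06 = 54552 kJ m⁻²
Elephant shrew: 54552 × 0.17 = 9273.84 kJ m⁻²
Genet: 9273.84 × 0.11 = 1020.1224 kJ m⁻²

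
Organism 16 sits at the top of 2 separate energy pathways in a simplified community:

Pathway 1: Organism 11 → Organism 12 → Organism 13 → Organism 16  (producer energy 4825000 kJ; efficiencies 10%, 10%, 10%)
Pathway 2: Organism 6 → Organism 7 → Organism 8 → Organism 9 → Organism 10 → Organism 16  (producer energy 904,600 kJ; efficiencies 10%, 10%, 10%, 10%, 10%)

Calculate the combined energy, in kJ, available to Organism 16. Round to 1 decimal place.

Pathway 1: 4825000 × 0.1 × 0.1 × 0.1 = 4825 kJ
Pathway 2: 904600 × 0.1 × 0.1 × 0.1 × 0.1 × 0.1 = 9.046 kJ
Total at Organism 16: 4825 + 9.046 = 4834.046 kJ

4834.0 kJ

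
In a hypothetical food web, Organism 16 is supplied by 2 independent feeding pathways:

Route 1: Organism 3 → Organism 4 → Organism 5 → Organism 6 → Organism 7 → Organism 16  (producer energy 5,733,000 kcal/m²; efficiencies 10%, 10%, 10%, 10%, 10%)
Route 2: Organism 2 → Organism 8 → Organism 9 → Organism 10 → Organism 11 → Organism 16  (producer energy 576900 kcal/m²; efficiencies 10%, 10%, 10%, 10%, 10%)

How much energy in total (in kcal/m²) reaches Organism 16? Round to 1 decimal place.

Route 1: 5733000 × 0.1 × 0.1 × 0.1 × 0.1 × 0.1 = 57.33 kcal/m²
Route 2: 576900 × 0.1 × 0.1 × 0.1 × 0.1 × 0.1 = 5.769 kcal/m²
Total at Organism 16: 57.33 + 5.769 = 63.099 kcal/m²

63.1 kcal/m²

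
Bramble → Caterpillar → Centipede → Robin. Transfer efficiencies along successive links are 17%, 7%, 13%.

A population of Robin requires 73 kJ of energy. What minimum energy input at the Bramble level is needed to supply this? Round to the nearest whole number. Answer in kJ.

47188 kJ

Cumulative transfer efficiency: 0.17 × 0.07 × 0.13 = 0.001547
Bramble energy = 73 / 0.001547 = 47188 kJ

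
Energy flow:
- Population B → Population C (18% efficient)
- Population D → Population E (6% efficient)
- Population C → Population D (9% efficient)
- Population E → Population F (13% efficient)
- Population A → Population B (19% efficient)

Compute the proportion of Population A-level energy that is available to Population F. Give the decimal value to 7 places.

Product of link efficiencies: 0.19 × 0.18 × 0.09 × 0.06 × 0.13 = 0.0000240084

0.0000240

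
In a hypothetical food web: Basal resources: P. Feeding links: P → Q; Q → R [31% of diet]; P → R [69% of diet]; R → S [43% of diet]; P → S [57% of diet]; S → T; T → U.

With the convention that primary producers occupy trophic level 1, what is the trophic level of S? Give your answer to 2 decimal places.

2.56

Q: 1 + 1 = 2
R: 1 + (0.31×2 + 0.69×1) = 2.31
S: 1 + (0.43×2.31 + 0.57×1) = 2.5633
T: 1 + 2.5633 = 3.5633
U: 1 + 3.5633 = 4.5633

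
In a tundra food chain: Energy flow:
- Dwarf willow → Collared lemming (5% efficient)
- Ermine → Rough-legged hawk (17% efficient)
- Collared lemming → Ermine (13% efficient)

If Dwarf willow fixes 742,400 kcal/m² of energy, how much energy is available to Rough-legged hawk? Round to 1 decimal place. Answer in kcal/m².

Collared lemming: 742400 × 0.05 = 37120 kcal/m²
Ermine: 37120 × 0.13 = 4825.6 kcal/m²
Rough-legged hawk: 4825.6 × 0.17 = 820.352 kcal/m²

820.4 kcal/m²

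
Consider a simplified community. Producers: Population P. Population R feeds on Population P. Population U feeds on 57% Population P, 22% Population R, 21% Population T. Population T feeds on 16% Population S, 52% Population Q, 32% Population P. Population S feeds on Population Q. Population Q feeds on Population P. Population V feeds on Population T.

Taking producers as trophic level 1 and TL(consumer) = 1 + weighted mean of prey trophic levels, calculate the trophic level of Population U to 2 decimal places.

2.61

Population Q: 1 + 1 = 2
Population R: 1 + 1 = 2
Population S: 1 + 2 = 3
Population T: 1 + (0.16×3 + 0.52×2 + 0.32×1) = 2.84
Population U: 1 + (0.57×1 + 0.22×2 + 0.21×2.84) = 2.6064
Population V: 1 + 2.84 = 3.84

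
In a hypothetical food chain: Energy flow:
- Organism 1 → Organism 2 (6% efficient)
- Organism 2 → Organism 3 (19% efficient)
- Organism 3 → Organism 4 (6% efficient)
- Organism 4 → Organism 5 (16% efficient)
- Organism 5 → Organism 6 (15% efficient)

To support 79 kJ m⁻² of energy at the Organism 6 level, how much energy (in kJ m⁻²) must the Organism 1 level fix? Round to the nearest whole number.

4812378 kJ m⁻²

Cumulative transfer efficiency: 0.06 × 0.19 × 0.06 × 0.16 × 0.15 = 0.000016416
Organism 1 energy = 79 / 0.000016416 = 4812378 kJ m⁻²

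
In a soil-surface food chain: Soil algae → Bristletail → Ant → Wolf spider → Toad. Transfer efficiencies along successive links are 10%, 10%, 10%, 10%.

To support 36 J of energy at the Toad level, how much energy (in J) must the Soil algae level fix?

Cumulative transfer efficiency: 0.1 × 0.1 × 0.1 × 0.1 = 0.0001
Soil algae energy = 36 / 0.0001 = 360000 J

360000 J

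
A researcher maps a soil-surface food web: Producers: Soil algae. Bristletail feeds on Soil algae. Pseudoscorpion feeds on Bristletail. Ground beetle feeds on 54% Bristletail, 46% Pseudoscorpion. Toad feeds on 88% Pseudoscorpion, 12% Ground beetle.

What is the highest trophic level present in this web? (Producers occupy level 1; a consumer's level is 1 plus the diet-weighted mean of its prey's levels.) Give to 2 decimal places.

Bristletail: 1 + 1 = 2
Pseudoscorpion: 1 + 2 = 3
Ground beetle: 1 + (0.54×2 + 0.46×3) = 3.46
Toad: 1 + (0.88×3 + 0.12×3.46) = 4.0552

4.06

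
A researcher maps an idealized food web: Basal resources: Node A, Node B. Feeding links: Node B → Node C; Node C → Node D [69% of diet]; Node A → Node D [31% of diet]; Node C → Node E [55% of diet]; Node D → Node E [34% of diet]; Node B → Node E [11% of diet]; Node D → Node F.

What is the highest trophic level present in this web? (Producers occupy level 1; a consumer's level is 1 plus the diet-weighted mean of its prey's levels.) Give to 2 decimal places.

3.69

Node C: 1 + 1 = 2
Node D: 1 + (0.69×2 + 0.31×1) = 2.69
Node E: 1 + (0.55×2 + 0.34×2.69 + 0.11×1) = 3.1246
Node F: 1 + 2.69 = 3.69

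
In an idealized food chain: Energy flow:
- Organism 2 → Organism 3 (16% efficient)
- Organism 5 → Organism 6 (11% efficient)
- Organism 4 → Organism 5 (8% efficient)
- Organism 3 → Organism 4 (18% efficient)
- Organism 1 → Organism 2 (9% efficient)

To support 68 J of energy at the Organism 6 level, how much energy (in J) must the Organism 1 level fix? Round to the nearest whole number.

Cumulative transfer efficiency: 0.09 × 0.16 × 0.18 × 0.08 × 0.11 = 0.0000228096
Organism 1 energy = 68 / 0.0000228096 = 2981201 J

2981201 J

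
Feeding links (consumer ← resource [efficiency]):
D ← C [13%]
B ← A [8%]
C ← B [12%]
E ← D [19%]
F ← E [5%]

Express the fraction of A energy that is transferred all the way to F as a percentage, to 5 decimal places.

0.00119%

Product of link efficiencies: 0.08 × 0.12 × 0.13 × 0.19 × 0.05 = 0.000011856
As a percentage: 0.000011856 × 100 = 0.00119%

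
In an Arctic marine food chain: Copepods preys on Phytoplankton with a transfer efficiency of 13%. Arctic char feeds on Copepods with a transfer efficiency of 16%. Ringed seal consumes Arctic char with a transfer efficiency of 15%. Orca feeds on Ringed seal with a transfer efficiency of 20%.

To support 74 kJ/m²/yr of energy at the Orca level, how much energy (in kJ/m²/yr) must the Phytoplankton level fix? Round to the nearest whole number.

Cumulative transfer efficiency: 0.13 × 0.16 × 0.15 × 0.2 = 0.000624
Phytoplankton energy = 74 / 0.000624 = 118590 kJ/m²/yr

118590 kJ/m²/yr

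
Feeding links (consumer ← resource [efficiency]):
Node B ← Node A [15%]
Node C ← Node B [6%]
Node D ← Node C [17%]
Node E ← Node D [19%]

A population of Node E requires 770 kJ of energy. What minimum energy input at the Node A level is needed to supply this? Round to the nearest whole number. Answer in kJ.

2648779 kJ

Cumulative transfer efficiency: 0.15 × 0.06 × 0.17 × 0.19 = 0.0002907
Node A energy = 770 / 0.0002907 = 2648779 kJ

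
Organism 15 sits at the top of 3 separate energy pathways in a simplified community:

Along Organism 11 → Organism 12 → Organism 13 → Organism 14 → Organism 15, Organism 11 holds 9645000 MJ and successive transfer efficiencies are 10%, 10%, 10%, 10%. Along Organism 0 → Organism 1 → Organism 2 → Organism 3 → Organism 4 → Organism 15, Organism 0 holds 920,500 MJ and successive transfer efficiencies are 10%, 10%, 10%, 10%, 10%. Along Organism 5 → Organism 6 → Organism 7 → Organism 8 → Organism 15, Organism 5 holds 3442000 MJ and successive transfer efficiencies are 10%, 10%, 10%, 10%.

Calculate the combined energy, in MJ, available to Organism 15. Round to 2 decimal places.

Via Organism 11: 9645000 × 0.1 × 0.1 × 0.1 × 0.1 = 964.5 MJ
Via Organism 0: 920500 × 0.1 × 0.1 × 0.1 × 0.1 × 0.1 = 9.205 MJ
Via Organism 5: 3442000 × 0.1 × 0.1 × 0.1 × 0.1 = 344.2 MJ
Total at Organism 15: 964.5 + 9.205 + 344.2 = 1317.905 MJ

1317.91 MJ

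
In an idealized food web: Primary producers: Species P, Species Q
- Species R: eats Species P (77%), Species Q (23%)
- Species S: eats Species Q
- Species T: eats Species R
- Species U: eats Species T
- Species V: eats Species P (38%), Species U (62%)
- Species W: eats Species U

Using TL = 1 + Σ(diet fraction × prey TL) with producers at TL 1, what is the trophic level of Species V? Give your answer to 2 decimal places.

3.86

Species R: 1 + (0.77×1 + 0.23×1) = 2
Species S: 1 + 1 = 2
Species T: 1 + 2 = 3
Species U: 1 + 3 = 4
Species V: 1 + (0.38×1 + 0.62×4) = 3.86
Species W: 1 + 4 = 5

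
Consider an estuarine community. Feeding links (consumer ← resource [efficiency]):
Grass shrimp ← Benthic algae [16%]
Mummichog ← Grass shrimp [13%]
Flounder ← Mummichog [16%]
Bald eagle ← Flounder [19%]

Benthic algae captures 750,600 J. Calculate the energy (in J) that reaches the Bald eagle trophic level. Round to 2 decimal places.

Grass shrimp: 750600 × 0.16 = 120096 J
Mummichog: 120096 × 0.13 = 15612.48 J
Flounder: 15612.48 × 0.16 = 2497.9968 J
Bald eagle: 2497.9968 × 0.19 = 474.619392 J

474.62 J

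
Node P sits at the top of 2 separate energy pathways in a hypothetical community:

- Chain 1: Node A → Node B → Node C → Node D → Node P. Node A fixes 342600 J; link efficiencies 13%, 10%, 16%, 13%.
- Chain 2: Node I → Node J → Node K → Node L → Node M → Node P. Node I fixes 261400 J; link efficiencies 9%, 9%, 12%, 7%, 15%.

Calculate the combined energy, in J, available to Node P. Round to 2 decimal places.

95.31 J

Chain 1: 342600 × 0.13 × 0.1 × 0.16 × 0.13 = 92.63904 J
Chain 2: 261400 × 0.09 × 0.09 × 0.12 × 0.07 × 0.15 = 2.6678484 J
Total at Node P: 92.63904 + 2.6678484 = 95.3068884 J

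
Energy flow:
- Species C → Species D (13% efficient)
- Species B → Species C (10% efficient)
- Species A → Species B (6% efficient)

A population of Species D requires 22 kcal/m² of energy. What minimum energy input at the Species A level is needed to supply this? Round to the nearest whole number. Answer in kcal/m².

28205 kcal/m²

Cumulative transfer efficiency: 0.06 × 0.1 × 0.13 = 0.00078
Species A energy = 22 / 0.00078 = 28205 kcal/m²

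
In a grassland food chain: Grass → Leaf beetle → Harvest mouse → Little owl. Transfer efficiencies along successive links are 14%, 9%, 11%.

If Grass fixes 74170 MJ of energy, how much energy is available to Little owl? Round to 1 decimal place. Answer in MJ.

Leaf beetle: 74170 × 0.14 = 10383.8 MJ
Harvest mouse: 10383.8 × 0.09 = 934.542 MJ
Little owl: 934.542 × 0.11 = 102.79962 MJ

102.8 MJ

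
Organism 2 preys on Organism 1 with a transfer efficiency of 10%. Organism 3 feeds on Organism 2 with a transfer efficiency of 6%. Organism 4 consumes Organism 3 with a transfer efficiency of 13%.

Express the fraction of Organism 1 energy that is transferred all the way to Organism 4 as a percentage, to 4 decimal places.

0.0780%

Product of link efficiencies: 0.1 × 0.06 × 0.13 = 0.00078
As a percentage: 0.00078 × 100 = 0.0780%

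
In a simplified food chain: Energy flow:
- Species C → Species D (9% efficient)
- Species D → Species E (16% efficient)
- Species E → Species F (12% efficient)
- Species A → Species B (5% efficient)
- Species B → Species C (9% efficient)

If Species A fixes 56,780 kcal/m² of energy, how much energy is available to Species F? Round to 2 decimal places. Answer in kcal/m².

Species B: 56780 × 0.05 = 2839 kcal/m²
Species C: 2839 × 0.09 = 255.51 kcal/m²
Species D: 255.51 × 0.09 = 22.9959 kcal/m²
Species E: 22.9959 × 0.16 = 3.679344 kcal/m²
Species F: 3.679344 × 0.12 = 0.44152128 kcal/m²

0.44 kcal/m²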